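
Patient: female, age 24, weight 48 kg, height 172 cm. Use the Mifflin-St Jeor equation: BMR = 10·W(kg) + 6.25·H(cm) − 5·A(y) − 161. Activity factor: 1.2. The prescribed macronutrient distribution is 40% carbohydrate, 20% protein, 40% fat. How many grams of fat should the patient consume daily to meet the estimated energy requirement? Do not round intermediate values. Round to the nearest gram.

68 g/day

Mifflin-St Jeor (female): BMR = 10(48) + 6.25(172) − 5(24) − 161 = 480 + 1075 − 120 − 161 = 1274 kcal/day.
TEE = 1274 × 1.2 = 1528.8 kcal/day.
Fat energy = 40% × 1528.8 = 611.52 kcal.
Fat = 611.52 ÷ 9 kcal/g = 67.9467 g.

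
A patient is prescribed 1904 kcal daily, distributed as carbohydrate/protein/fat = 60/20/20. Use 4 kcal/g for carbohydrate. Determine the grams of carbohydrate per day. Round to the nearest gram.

286 g/day

Carbohydrate energy = 60% × 1904 = 1142.4 kcal.
At 4 kcal/g: 1142.4 ÷ 4 = 285.6 g.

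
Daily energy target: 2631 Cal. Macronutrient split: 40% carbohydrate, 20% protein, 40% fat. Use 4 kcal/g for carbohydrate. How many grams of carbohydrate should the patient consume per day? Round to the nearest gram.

263 g/day

Carbohydrate energy = 40% × 2631 = 1052.4 kcal.
At 4 kcal/g: 1052.4 ÷ 4 = 263.1 g.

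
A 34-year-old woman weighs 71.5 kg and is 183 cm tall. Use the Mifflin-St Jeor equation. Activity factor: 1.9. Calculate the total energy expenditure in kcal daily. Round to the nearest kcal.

2903 kcal daily

Mifflin-St Jeor (female): BMR = 10(71.5) + 6.25(183) − 5(34) − 161 = 715 + 1143.75 − 170 − 161 = 1527.75 kcal/day.
TEE = BMR × activity factor = 1527.75 × 1.9 = 2902.725 kcal/day.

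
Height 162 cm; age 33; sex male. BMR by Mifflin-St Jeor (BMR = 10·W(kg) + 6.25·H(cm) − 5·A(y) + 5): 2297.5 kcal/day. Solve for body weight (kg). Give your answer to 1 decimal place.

144.5 kg

2297.5 = 10·W + 6.25(162) − 5(33) + 5
10·W = 2297.5 − 852.5 = 1445, so W = 144.5 kg.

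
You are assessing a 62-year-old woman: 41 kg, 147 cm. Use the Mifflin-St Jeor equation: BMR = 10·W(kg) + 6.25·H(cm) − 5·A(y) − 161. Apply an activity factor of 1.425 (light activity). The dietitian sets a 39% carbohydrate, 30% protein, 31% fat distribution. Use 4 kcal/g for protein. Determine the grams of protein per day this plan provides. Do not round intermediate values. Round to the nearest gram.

Mifflin-St Jeor (female): BMR = 10(41) + 6.25(147) − 5(62) − 161 = 410 + 918.75 − 310 − 161 = 857.75 kcal/day.
TEE = 857.75 × 1.425 = 1222.2938 kcal/day.
Protein energy = 30% × 1222.2938 = 366.6881 kcal.
Protein = 366.6881 ÷ 4 kcal/g = 91.672 g.

92 g/day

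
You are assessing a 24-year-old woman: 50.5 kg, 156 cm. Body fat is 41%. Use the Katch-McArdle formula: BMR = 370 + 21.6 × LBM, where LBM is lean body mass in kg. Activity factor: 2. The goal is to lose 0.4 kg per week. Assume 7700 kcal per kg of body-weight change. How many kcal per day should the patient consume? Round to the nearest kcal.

1587 kcal per day

LBM = 50.5 × (1 − 0.41) = 29.795 kg. Katch-McArdle: BMR = 370 + 21.6 × 29.795 = 1013.572 kcal/day.
TEE = 1013.572 × 2 = 2027.144 kcal/day.
Required daily deficit = 0.4 × 7700 ÷ 7 = 440 kcal/day.
Target intake = 2027.144 − 440 = 1587.144 kcal/day.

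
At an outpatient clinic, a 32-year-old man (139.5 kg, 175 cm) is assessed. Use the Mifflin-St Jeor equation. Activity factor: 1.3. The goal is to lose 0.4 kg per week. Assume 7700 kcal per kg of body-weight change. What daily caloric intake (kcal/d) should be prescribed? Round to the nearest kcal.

2594 kcal/d

Mifflin-St Jeor (male): BMR = 10(139.5) + 6.25(175) − 5(32) + 5 = 1395 + 1093.75 − 160 + 5 = 2333.75 kcal/day.
TEE = 2333.75 × 1.3 = 3033.875 kcal/day.
Required daily deficit = 0.4 × 7700 ÷ 7 = 440 kcal/day.
Target intake = 3033.875 − 440 = 2593.875 kcal/day.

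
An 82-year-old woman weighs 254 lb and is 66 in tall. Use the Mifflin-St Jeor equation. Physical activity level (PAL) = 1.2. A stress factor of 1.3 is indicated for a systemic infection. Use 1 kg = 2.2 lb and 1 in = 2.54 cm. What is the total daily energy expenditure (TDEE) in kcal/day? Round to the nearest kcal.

Convert to metric: weight = 254 ÷ 2.2 = 115.4545 kg; height = 66 × 2.54 = 167.64 cm.
Mifflin-St Jeor (female): BMR = 10(115.4545) + 6.25(167.64) − 5(82) − 161 = 1154.5455 + 1047.75 − 410 − 161 = 1631.2955 kcal/day.
TEE = BMR × activity factor = 1631.2955 × 1.2 = 1957.5545 kcal/day.
Apply stress factor: 1957.5545 × 1.3 = 2544.8209 kcal/day.

2545 kcal/day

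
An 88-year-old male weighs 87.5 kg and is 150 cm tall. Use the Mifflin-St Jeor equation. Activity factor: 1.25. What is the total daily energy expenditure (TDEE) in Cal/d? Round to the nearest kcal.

1722 Cal/d

Mifflin-St Jeor (male): BMR = 10(87.5) + 6.25(150) − 5(88) + 5 = 875 + 937.5 − 440 + 5 = 1377.5 kcal/day.
TEE = BMR × activity factor = 1377.5 × 1.25 = 1721.875 kcal/day.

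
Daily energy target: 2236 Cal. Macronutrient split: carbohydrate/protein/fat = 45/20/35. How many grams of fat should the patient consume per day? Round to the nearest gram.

Fat energy = 35% × 2236 = 782.6 kcal.
At 9 kcal/g: 782.6 ÷ 9 = 86.9556 g.

87 g/day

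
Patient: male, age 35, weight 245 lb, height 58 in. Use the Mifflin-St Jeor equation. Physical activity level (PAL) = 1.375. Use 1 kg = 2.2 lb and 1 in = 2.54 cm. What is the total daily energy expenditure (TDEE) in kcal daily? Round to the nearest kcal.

2564 kcal daily

Convert to metric: weight = 245 ÷ 2.2 = 111.3636 kg; height = 58 × 2.54 = 147.32 cm.
Mifflin-St Jeor (male): BMR = 10(111.3636) + 6.25(147.32) − 5(35) + 5 = 1113.6364 + 920.75 − 175 + 5 = 1864.3864 kcal/day.
TEE = BMR × activity factor = 1864.3864 × 1.375 = 2563.5313 kcal/day.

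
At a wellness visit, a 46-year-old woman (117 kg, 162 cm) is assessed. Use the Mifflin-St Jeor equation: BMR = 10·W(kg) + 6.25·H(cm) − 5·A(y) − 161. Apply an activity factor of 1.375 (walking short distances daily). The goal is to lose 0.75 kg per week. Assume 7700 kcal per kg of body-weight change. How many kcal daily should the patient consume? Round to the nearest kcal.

1638 kcal daily

Mifflin-St Jeor (female): BMR = 10(117) + 6.25(162) − 5(46) − 161 = 1170 + 1012.5 − 230 − 161 = 1791.5 kcal/day.
TEE = 1791.5 × 1.375 = 2463.3125 kcal/day.
Required daily deficit = 0.75 × 7700 ÷ 7 = 825 kcal/day.
Target intake = 2463.3125 − 825 = 1638.3125 kcal/day.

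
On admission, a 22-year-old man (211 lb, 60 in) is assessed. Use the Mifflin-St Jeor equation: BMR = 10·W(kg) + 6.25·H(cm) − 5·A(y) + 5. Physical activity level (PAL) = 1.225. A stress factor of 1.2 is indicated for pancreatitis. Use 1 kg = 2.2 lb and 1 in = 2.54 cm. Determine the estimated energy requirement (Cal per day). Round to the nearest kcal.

2656 Cal per day

Convert to metric: weight = 211 ÷ 2.2 = 95.9091 kg; height = 60 × 2.54 = 152.4 cm.
Mifflin-St Jeor (male): BMR = 10(95.9091) + 6.25(152.4) − 5(22) + 5 = 959.0909 + 952.5 − 110 + 5 = 1806.5909 kcal/day.
TEE = BMR × activity factor = 1806.5909 × 1.225 = 2213.0739 kcal/day.
Apply stress factor: 2213.0739 × 1.2 = 2655.6886 kcal/day.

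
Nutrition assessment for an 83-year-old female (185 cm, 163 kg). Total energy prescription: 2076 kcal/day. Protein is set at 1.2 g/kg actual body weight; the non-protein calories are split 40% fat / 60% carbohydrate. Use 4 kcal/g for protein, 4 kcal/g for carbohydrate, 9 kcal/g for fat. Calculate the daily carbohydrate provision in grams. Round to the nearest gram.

194 g/day

Protein = 1.2 × 163 = 195.6 g → 195.6 × 4 = 782.4 kcal.
Non-protein calories = 2076 − 782.4 = 1293.6 kcal.
Fat: 40% × 1293.6 = 517.44 kcal; carbohydrate: 776.16 kcal.
Carbohydrate: 776.16 kcal ÷ 4 kcal/g = 194.04 g.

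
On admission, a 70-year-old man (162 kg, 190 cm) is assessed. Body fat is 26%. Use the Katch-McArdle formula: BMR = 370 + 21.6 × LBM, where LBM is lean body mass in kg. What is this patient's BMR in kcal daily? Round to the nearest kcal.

LBM = 162 × (1 − 0.26) = 119.88 kg. Katch-McArdle: BMR = 370 + 21.6 × 119.88 = 2959.408 kcal/day.

2959 kcal daily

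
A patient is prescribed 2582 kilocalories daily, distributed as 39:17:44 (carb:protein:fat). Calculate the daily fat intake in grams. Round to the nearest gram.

126 g/day

Fat energy = 44% × 2582 = 1136.08 kcal.
At 9 kcal/g: 1136.08 ÷ 9 = 126.2311 g.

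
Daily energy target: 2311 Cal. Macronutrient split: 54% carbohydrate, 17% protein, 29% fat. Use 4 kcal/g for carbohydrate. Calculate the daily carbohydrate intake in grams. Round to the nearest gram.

312 g/day

Carbohydrate energy = 54% × 2311 = 1247.94 kcal.
At 4 kcal/g: 1247.94 ÷ 4 = 311.985 g.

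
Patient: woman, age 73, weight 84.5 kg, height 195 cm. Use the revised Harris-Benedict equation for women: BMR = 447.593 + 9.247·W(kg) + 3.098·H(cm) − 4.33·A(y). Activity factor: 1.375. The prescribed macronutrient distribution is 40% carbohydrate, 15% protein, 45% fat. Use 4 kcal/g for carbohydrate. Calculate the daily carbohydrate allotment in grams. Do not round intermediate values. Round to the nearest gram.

Harris-Benedict: BMR = 447.593 + 9.247(84.5) + 3.098(195) − 4.33(73) = 1516.9845 kcal/day.
TEE = 1516.9845 × 1.375 = 2085.8537 kcal/day.
Carbohydrate energy = 40% × 2085.8537 = 834.3415 kcal.
Carbohydrate = 834.3415 ÷ 4 kcal/g = 208.5854 g.

209 g/day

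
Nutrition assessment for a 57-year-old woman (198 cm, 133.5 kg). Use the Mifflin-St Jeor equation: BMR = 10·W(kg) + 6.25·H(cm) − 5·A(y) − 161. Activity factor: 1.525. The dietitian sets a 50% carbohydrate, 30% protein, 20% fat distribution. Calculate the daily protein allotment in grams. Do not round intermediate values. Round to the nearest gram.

Mifflin-St Jeor (female): BMR = 10(133.5) + 6.25(198) − 5(57) − 161 = 1335 + 1237.5 − 285 − 161 = 2126.5 kcal/day.
TEE = 2126.5 × 1.525 = 3242.9125 kcal/day.
Protein energy = 30% × 3242.9125 = 972.8738 kcal.
Protein = 972.8738 ÷ 4 kcal/g = 243.2184 g.

243 g/day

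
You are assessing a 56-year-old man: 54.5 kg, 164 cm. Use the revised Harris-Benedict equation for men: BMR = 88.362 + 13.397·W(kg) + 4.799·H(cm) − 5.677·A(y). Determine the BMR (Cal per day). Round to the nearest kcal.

1288 Cal per day

Harris-Benedict: BMR = 88.362 + 13.397(54.5) + 4.799(164) − 5.677(56) = 1287.6225 kcal/day.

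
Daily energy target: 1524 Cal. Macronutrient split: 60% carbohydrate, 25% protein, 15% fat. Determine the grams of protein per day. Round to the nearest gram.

Protein energy = 25% × 1524 = 381 kcal.
At 4 kcal/g: 381 ÷ 4 = 95.25 g.

95 g/day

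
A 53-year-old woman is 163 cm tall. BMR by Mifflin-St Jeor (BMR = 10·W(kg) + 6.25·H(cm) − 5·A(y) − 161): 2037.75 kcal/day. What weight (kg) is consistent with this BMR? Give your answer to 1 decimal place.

144.5 kg

2037.75 = 10·W + 6.25(163) − 5(53) − 161
10·W = 2037.75 − 592.75 = 1445, so W = 144.5 kg.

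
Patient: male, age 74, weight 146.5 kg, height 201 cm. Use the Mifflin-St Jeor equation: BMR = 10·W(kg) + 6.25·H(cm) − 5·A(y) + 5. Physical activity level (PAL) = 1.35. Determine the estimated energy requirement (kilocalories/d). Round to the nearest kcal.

3181 kilocalories/d

Mifflin-St Jeor (male): BMR = 10(146.5) + 6.25(201) − 5(74) + 5 = 1465 + 1256.25 − 370 + 5 = 2356.25 kcal/day.
TEE = BMR × activity factor = 2356.25 × 1.35 = 3180.9375 kcal/day.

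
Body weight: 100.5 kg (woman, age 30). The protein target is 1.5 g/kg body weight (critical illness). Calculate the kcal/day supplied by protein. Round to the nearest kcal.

Protein = 1.5 g/kg × 100.5 kg = 150.75 g/day.
Protein energy = 150.75 g × 4 kcal/g = 603 kcal/day.

603 kcal/day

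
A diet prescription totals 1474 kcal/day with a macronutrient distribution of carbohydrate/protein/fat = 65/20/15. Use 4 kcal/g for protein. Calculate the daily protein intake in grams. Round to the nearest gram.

Protein energy = 20% × 1474 = 294.8 kcal.
At 4 kcal/g: 294.8 ÷ 4 = 73.7 g.

74 g/day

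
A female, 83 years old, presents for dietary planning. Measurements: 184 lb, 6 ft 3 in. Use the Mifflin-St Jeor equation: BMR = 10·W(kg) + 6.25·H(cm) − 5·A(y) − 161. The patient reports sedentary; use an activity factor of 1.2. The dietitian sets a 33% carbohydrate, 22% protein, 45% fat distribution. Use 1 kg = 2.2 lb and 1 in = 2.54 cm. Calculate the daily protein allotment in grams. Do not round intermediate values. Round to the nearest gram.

96 g/day

Convert to metric: weight = 184 ÷ 2.2 = 83.6364 kg; height = (6×12 + 3) × 2.54 = 75 × 2.54 = 190.5 cm.
Mifflin-St Jeor (female): BMR = 10(83.6364) + 6.25(190.5) − 5(83) − 161 = 836.3636 + 1190.625 − 415 − 161 = 1450.9886 kcal/day.
TEE = 1450.9886 × 1.2 = 1741.1864 kcal/day.
Protein energy = 22% × 1741.1864 = 383.061 kcal.
Protein = 383.061 ÷ 4 kcal/g = 95.7652 g.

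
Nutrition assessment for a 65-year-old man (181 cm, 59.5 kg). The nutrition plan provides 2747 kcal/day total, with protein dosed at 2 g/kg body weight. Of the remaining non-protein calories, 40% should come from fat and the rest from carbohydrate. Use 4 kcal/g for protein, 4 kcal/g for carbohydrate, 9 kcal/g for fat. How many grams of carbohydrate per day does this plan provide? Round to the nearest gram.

Protein = 2 × 59.5 = 119 g → 119 × 4 = 476 kcal.
Non-protein calories = 2747 − 476 = 2271 kcal.
Fat: 40% × 2271 = 908.4 kcal; carbohydrate: 1362.6 kcal.
Carbohydrate: 1362.6 kcal ÷ 4 kcal/g = 340.65 g.

341 g/day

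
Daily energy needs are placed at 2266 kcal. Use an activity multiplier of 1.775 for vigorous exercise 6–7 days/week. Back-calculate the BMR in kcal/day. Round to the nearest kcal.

BMR = TEE ÷ activity factor = 2266 ÷ 1.775 = 1276.6197 kcal/day.

1277 kcal/day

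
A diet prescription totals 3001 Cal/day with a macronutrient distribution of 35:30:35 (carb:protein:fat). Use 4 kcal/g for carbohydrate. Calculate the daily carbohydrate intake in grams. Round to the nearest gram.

Carbohydrate energy = 35% × 3001 = 1050.35 kcal.
At 4 kcal/g: 1050.35 ÷ 4 = 262.5875 g.

263 g/day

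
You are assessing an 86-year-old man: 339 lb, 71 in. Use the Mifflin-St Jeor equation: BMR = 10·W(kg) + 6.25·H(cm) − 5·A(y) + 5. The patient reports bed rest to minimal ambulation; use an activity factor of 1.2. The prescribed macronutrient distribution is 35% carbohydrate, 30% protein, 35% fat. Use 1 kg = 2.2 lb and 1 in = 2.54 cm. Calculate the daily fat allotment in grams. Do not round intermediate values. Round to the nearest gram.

105 g/day

Convert to metric: weight = 339 ÷ 2.2 = 154.0909 kg; height = 71 × 2.54 = 180.34 cm.
Mifflin-St Jeor (male): BMR = 10(154.0909) + 6.25(180.34) − 5(86) + 5 = 1540.9091 + 1127.125 − 430 + 5 = 2243.0341 kcal/day.
TEE = 2243.0341 × 1.2 = 2691.6409 kcal/day.
Fat energy = 35% × 2691.6409 = 942.0743 kcal.
Fat = 942.0743 ÷ 9 kcal/g = 104.6749 g.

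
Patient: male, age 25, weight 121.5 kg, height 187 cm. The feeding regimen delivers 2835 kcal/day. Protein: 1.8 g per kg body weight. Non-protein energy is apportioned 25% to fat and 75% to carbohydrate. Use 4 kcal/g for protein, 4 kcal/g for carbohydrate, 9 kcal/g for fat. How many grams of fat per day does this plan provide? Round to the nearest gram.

54 g/day

Protein = 1.8 × 121.5 = 218.7 g → 218.7 × 4 = 874.8 kcal.
Non-protein calories = 2835 − 874.8 = 1960.2 kcal.
Fat: 25% × 1960.2 = 490.05 kcal; carbohydrate: 1470.15 kcal.
Fat: 490.05 kcal ÷ 9 kcal/g = 54.45 g.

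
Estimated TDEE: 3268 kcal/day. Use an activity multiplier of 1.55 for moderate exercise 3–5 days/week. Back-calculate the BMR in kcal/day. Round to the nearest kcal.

BMR = TEE ÷ activity factor = 3268 ÷ 1.55 = 2108.3871 kcal/day.

2108 kcal/day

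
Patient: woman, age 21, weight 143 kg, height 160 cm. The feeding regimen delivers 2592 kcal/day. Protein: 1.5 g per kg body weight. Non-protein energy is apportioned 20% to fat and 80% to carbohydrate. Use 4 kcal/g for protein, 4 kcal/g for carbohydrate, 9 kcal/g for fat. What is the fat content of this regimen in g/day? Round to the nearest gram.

39 g/day

Protein = 1.5 × 143 = 214.5 g → 214.5 × 4 = 858 kcal.
Non-protein calories = 2592 − 858 = 1734 kcal.
Fat: 20% × 1734 = 346.8 kcal; carbohydrate: 1387.2 kcal.
Fat: 346.8 kcal ÷ 9 kcal/g = 38.5333 g.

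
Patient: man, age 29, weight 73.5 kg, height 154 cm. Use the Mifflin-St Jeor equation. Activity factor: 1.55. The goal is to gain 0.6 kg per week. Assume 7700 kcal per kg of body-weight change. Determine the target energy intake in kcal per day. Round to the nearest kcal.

3074 kcal per day

Mifflin-St Jeor (male): BMR = 10(73.5) + 6.25(154) − 5(29) + 5 = 735 + 962.5 − 145 + 5 = 1557.5 kcal/day.
TEE = 1557.5 × 1.55 = 2414.125 kcal/day.
Required daily surplus = 0.6 × 7700 ÷ 7 = 660 kcal/day.
Target intake = 2414.125 + 660 = 3074.125 kcal/day.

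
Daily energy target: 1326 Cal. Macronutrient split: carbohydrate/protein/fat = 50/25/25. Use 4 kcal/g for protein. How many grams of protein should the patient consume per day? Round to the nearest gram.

Protein energy = 25% × 1326 = 331.5 kcal.
At 4 kcal/g: 331.5 ÷ 4 = 82.875 g.

83 g/day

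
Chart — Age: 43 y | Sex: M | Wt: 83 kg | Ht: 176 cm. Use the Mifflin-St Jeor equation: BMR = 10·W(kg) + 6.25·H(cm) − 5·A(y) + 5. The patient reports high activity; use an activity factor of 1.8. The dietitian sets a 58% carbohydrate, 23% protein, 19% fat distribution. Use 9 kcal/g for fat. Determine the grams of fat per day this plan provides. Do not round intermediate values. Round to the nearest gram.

Mifflin-St Jeor (male): BMR = 10(83) + 6.25(176) − 5(43) + 5 = 830 + 1100 − 215 + 5 = 1720 kcal/day.
TEE = 1720 × 1.8 = 3096 kcal/day.
Fat energy = 19% × 3096 = 588.24 kcal.
Fat = 588.24 ÷ 9 kcal/g = 65.36 g.

65 g/day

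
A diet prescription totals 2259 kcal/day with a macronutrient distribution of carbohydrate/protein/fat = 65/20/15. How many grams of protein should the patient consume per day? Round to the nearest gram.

Protein energy = 20% × 2259 = 451.8 kcal.
At 4 kcal/g: 451.8 ÷ 4 = 112.95 g.

113 g/day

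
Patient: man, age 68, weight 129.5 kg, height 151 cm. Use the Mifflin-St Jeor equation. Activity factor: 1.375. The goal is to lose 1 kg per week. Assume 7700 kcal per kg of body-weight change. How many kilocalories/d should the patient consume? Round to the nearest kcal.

1518 kilocalories/d

Mifflin-St Jeor (male): BMR = 10(129.5) + 6.25(151) − 5(68) + 5 = 1295 + 943.75 − 340 + 5 = 1903.75 kcal/day.
TEE = 1903.75 × 1.375 = 2617.6563 kcal/day.
Required daily deficit = 1 × 7700 ÷ 7 = 1100 kcal/day.
Target intake = 2617.6563 − 1100 = 1517.6563 kcal/day.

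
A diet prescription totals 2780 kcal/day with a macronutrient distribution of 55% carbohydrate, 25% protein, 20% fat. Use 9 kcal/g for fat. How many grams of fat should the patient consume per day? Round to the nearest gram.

62 g/day

Fat energy = 20% × 2780 = 556 kcal.
At 9 kcal/g: 556 ÷ 9 = 61.7778 g.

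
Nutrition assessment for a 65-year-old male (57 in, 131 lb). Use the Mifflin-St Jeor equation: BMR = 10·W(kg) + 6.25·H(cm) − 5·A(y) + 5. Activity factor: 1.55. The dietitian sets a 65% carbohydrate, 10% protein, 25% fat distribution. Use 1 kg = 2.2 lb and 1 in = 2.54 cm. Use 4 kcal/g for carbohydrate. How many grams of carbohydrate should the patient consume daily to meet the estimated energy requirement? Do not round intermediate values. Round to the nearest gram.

Convert to metric: weight = 131 ÷ 2.2 = 59.5455 kg; height = 57 × 2.54 = 144.78 cm.
Mifflin-St Jeor (male): BMR = 10(59.5455) + 6.25(144.78) − 5(65) + 5 = 595.4545 + 904.875 − 325 + 5 = 1180.3295 kcal/day.
TEE = 1180.3295 × 1.55 = 1829.5108 kcal/day.
Carbohydrate energy = 65% × 1829.5108 = 1189.182 kcal.
Carbohydrate = 1189.182 ÷ 4 kcal/g = 297.2955 g.

297 g/day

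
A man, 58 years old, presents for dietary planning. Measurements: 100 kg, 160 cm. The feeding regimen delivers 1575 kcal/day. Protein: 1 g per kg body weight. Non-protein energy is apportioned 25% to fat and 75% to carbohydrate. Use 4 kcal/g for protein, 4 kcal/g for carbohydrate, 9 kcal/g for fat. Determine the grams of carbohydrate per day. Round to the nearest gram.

220 g/day

Protein = 1 × 100 = 100 g → 100 × 4 = 400 kcal.
Non-protein calories = 1575 − 400 = 1175 kcal.
Fat: 25% × 1175 = 293.75 kcal; carbohydrate: 881.25 kcal.
Carbohydrate: 881.25 kcal ÷ 4 kcal/g = 220.3125 g.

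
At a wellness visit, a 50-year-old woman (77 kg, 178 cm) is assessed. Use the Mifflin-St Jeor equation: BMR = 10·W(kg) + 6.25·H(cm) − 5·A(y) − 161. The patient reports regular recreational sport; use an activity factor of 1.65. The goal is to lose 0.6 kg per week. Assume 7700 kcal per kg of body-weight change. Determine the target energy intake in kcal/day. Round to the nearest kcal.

1768 kcal/day

Mifflin-St Jeor (female): BMR = 10(77) + 6.25(178) − 5(50) − 161 = 770 + 1112.5 − 250 − 161 = 1471.5 kcal/day.
TEE = 1471.5 × 1.65 = 2427.975 kcal/day.
Required daily deficit = 0.6 × 7700 ÷ 7 = 660 kcal/day.
Target intake = 2427.975 − 660 = 1767.975 kcal/day.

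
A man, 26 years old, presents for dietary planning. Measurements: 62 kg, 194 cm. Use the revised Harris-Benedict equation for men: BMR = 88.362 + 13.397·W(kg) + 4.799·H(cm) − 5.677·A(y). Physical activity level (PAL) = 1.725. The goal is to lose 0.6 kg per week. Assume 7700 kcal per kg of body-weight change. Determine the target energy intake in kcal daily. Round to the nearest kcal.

2277 kcal daily

Harris-Benedict: BMR = 88.362 + 13.397(62) + 4.799(194) − 5.677(26) = 1702.38 kcal/day.
TEE = 1702.38 × 1.725 = 2936.6055 kcal/day.
Required daily deficit = 0.6 × 7700 ÷ 7 = 660 kcal/day.
Target intake = 2936.6055 − 660 = 2276.6055 kcal/day.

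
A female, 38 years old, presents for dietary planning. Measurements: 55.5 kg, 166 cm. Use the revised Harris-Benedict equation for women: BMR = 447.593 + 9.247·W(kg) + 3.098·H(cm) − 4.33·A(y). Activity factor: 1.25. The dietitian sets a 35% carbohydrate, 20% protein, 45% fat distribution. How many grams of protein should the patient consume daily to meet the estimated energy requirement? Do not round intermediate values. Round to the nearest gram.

Harris-Benedict: BMR = 447.593 + 9.247(55.5) + 3.098(166) − 4.33(38) = 1310.5295 kcal/day.
TEE = 1310.5295 × 1.25 = 1638.1619 kcal/day.
Protein energy = 20% × 1638.1619 = 327.6324 kcal.
Protein = 327.6324 ÷ 4 kcal/g = 81.9081 g.

82 g/day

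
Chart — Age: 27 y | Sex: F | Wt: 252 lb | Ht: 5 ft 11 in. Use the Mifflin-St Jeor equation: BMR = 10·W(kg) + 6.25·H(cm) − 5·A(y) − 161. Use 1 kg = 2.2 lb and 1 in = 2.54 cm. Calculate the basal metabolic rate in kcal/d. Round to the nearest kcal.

Convert to metric: weight = 252 ÷ 2.2 = 114.5455 kg; height = (5×12 + 11) × 2.54 = 71 × 2.54 = 180.34 cm.
Mifflin-St Jeor (female): BMR = 10(114.5455) + 6.25(180.34) − 5(27) − 161 = 1145.4545 + 1127.125 − 135 − 161 = 1976.5795 kcal/day.

1977 kcal/d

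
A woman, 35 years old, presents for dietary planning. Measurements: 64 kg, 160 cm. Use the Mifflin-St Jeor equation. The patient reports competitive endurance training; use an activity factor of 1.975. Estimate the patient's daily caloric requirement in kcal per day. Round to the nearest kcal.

Mifflin-St Jeor (female): BMR = 10(64) + 6.25(160) − 5(35) − 161 = 640 + 1000 − 175 − 161 = 1304 kcal/day.
TEE = BMR × activity factor = 1304 × 1.975 = 2575.4 kcal/day.

2575 kcal per day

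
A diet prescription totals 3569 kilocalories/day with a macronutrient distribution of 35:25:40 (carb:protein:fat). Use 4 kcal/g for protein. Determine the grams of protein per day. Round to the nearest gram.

223 g/day

Protein energy = 25% × 3569 = 892.25 kcal.
At 4 kcal/g: 892.25 ÷ 4 = 223.0625 g.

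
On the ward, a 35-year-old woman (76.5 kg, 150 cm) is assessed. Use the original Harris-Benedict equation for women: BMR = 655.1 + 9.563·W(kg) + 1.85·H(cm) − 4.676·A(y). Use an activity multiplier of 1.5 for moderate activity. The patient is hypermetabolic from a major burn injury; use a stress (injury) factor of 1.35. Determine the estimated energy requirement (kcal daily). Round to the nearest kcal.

3039 kcal daily

Harris-Benedict: BMR = 655.1 + 9.563(76.5) + 1.85(150) − 4.676(35) = 1500.5095 kcal/day.
TEE = BMR × activity factor = 1500.5095 × 1.5 = 2250.7643 kcal/day.
Apply stress factor: 2250.7643 × 1.35 = 3038.5317 kcal/day.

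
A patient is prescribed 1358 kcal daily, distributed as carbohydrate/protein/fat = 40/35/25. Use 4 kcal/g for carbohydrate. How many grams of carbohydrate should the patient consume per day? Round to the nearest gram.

136 g/day

Carbohydrate energy = 40% × 1358 = 543.2 kcal.
At 4 kcal/g: 543.2 ÷ 4 = 135.8 g.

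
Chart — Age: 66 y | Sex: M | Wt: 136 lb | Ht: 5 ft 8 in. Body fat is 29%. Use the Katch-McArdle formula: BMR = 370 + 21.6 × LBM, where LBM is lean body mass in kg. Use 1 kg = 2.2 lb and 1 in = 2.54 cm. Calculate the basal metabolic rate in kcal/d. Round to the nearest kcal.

Convert to metric: weight = 136 ÷ 2.2 = 61.8182 kg; height = (5×12 + 8) × 2.54 = 68 × 2.54 = 172.72 cm.
LBM = 61.8182 × (1 − 0.29) = 43.8909 kg. Katch-McArdle: BMR = 370 + 21.6 × 43.8909 = 1318.0436 kcal/day.

1318 kcal/d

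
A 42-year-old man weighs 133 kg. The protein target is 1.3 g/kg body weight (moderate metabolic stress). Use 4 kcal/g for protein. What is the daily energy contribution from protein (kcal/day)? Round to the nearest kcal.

Protein = 1.3 g/kg × 133 kg = 172.9 g/day.
Protein energy = 172.9 g × 4 kcal/g = 691.6 kcal/day.

692 kcal/day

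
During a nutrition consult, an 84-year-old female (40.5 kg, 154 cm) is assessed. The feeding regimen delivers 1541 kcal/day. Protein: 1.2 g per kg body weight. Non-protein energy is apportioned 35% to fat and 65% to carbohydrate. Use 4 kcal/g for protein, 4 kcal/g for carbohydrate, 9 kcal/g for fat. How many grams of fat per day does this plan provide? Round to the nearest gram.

Protein = 1.2 × 40.5 = 48.6 g → 48.6 × 4 = 194.4 kcal.
Non-protein calories = 1541 − 194.4 = 1346.6 kcal.
Fat: 35% × 1346.6 = 471.31 kcal; carbohydrate: 875.29 kcal.
Fat: 471.31 kcal ÷ 9 kcal/g = 52.3678 g.

52 g/day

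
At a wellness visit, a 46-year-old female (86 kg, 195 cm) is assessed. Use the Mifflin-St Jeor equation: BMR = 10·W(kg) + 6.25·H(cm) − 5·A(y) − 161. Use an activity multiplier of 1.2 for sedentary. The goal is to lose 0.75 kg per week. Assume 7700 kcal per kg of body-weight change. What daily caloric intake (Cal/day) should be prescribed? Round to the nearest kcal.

Mifflin-St Jeor (female): BMR = 10(86) + 6.25(195) − 5(46) − 161 = 860 + 1218.75 − 230 − 161 = 1687.75 kcal/day.
TEE = 1687.75 × 1.2 = 2025.3 kcal/day.
Required daily deficit = 0.75 × 7700 ÷ 7 = 825 kcal/day.
Target intake = 2025.3 − 825 = 1200.3 kcal/day.

1200 Cal/day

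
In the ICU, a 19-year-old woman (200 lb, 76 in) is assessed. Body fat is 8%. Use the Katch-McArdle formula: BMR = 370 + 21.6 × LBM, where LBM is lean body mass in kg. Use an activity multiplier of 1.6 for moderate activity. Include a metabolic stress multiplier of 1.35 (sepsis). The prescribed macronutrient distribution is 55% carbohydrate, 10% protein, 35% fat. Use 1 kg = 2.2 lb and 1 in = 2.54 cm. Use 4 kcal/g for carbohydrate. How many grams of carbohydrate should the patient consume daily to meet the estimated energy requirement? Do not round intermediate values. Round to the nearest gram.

646 g/day

Convert to metric: weight = 200 ÷ 2.2 = 90.9091 kg; height = 76 × 2.54 = 193.04 cm.
LBM = 90.9091 × (1 − 0.08) = 83.6364 kg. Katch-McArdle: BMR = 370 + 21.6 × 83.6364 = 2176.5455 kcal/day.
TEE = 2176.5455 × 1.6 = 3482.4727 kcal/day.
With stress factor 1.35: 3482.4727 × 1.35 = 4701.3382 kcal/day.
Carbohydrate energy = 55% × 4701.3382 = 2585.736 kcal.
Carbohydrate = 2585.736 ÷ 4 kcal/g = 646.434 g.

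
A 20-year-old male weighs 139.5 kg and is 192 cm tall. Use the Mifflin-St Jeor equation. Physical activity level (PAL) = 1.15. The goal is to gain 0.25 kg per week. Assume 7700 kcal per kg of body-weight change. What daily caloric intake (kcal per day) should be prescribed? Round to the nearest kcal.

Mifflin-St Jeor (male): BMR = 10(139.5) + 6.25(192) − 5(20) + 5 = 1395 + 1200 − 100 + 5 = 2500 kcal/day.
TEE = 2500 × 1.15 = 2875 kcal/day.
Required daily surplus = 0.25 × 7700 ÷ 7 = 275 kcal/day.
Target intake = 2875 + 275 = 3150 kcal/day.

3150 kcal per day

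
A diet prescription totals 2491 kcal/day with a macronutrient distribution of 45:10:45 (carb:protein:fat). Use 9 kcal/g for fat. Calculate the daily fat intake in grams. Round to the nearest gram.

125 g/day

Fat energy = 45% × 2491 = 1120.95 kcal.
At 9 kcal/g: 1120.95 ÷ 9 = 124.55 g.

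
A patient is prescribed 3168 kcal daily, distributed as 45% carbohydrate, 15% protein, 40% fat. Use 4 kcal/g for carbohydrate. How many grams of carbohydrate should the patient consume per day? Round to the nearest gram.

Carbohydrate energy = 45% × 3168 = 1425.6 kcal.
At 4 kcal/g: 1425.6 ÷ 4 = 356.4 g.

356 g/day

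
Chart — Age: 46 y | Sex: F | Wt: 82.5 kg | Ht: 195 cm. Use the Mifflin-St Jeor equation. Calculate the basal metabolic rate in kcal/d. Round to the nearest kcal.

Mifflin-St Jeor (female): BMR = 10(82.5) + 6.25(195) − 5(46) − 161 = 825 + 1218.75 − 230 − 161 = 1652.75 kcal/day.

1653 kcal/d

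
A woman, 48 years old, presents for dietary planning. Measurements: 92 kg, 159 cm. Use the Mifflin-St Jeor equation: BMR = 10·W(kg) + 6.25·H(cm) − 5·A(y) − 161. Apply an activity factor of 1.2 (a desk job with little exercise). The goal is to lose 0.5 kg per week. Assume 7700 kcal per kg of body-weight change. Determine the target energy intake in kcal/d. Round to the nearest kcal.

Mifflin-St Jeor (female): BMR = 10(92) + 6.25(159) − 5(48) − 161 = 920 + 993.75 − 240 − 161 = 1512.75 kcal/day.
TEE = 1512.75 × 1.2 = 1815.3 kcal/day.
Required daily deficit = 0.5 × 7700 ÷ 7 = 550 kcal/day.
Target intake = 1815.3 − 550 = 1265.3 kcal/day.

1265 kcal/d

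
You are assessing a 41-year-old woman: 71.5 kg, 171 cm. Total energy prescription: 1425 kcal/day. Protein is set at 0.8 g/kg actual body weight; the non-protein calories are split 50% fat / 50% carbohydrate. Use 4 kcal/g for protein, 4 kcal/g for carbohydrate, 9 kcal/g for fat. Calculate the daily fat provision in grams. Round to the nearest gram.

66 g/day

Protein = 0.8 × 71.5 = 57.2 g → 57.2 × 4 = 228.8 kcal.
Non-protein calories = 1425 − 228.8 = 1196.2 kcal.
Fat: 50% × 1196.2 = 598.1 kcal; carbohydrate: 598.1 kcal.
Fat: 598.1 kcal ÷ 9 kcal/g = 66.4556 g.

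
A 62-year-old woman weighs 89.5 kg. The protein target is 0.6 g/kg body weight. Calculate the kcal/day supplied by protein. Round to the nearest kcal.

Protein = 0.6 g/kg × 89.5 kg = 53.7 g/day.
Protein energy = 53.7 g × 4 kcal/g = 214.8 kcal/day.

215 kcal/day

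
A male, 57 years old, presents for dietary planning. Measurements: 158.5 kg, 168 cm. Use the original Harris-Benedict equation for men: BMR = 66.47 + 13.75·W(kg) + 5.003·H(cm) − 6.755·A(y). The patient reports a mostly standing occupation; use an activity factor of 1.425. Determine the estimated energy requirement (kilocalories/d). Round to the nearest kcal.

Harris-Benedict: BMR = 66.47 + 13.75(158.5) + 5.003(168) − 6.755(57) = 2701.314 kcal/day.
TEE = BMR × activity factor = 2701.314 × 1.425 = 3849.3725 kcal/day.

3849 kilocalories/d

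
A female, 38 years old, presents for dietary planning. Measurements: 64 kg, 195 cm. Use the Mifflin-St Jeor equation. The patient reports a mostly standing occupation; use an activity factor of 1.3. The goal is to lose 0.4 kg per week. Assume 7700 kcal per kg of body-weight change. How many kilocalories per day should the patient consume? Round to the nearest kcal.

1520 kilocalories per day

Mifflin-St Jeor (female): BMR = 10(64) + 6.25(195) − 5(38) − 161 = 640 + 1218.75 − 190 − 161 = 1507.75 kcal/day.
TEE = 1507.75 × 1.3 = 1960.075 kcal/day.
Required daily deficit = 0.4 × 7700 ÷ 7 = 440 kcal/day.
Target intake = 1960.075 − 440 = 1520.075 kcal/day.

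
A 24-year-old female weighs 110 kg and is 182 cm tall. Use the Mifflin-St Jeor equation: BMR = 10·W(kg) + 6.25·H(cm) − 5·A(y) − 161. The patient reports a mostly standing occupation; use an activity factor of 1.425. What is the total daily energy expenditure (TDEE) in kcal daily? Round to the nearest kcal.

2788 kcal daily

Mifflin-St Jeor (female): BMR = 10(110) + 6.25(182) − 5(24) − 161 = 1100 + 1137.5 − 120 − 161 = 1956.5 kcal/day.
TEE = BMR × activity factor = 1956.5 × 1.425 = 2788.0125 kcal/day.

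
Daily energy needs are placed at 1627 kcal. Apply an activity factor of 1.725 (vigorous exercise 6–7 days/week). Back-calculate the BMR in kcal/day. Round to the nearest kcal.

BMR = TEE ÷ activity factor = 1627 ÷ 1.725 = 943.1884 kcal/day.

943 kcal/day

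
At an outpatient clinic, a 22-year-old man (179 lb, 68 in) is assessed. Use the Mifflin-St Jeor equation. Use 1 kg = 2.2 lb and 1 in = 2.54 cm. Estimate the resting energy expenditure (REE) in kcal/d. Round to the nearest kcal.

Convert to metric: weight = 179 ÷ 2.2 = 81.3636 kg; height = 68 × 2.54 = 172.72 cm.
Mifflin-St Jeor (male): BMR = 10(81.3636) + 6.25(172.72) − 5(22) + 5 = 813.6364 + 1079.5 − 110 + 5 = 1788.1364 kcal/day.

1788 kcal/d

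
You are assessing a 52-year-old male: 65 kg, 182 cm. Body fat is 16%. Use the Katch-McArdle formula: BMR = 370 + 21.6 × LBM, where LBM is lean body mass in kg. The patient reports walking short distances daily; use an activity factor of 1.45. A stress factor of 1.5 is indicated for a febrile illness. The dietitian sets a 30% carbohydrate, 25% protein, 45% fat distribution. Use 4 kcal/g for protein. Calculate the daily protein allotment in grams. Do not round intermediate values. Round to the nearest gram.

211 g/day

LBM = 65 × (1 − 0.16) = 54.6 kg. Katch-McArdle: BMR = 370 + 21.6 × 54.6 = 1549.36 kcal/day.
TEE = 1549.36 × 1.45 = 2246.572 kcal/day.
With stress factor 1.5: 2246.572 × 1.5 = 3369.858 kcal/day.
Protein energy = 25% × 3369.858 = 842.4645 kcal.
Protein = 842.4645 ÷ 4 kcal/g = 210.6161 g.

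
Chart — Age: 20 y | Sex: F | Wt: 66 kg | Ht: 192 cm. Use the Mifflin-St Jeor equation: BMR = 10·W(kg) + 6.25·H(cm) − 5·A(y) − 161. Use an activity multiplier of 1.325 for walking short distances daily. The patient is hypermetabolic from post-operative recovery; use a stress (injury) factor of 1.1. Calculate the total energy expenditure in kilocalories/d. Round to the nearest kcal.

2331 kilocalories/d

Mifflin-St Jeor (female): BMR = 10(66) + 6.25(192) − 5(20) − 161 = 660 + 1200 − 100 − 161 = 1599 kcal/day.
TEE = BMR × activity factor = 1599 × 1.325 = 2118.675 kcal/day.
Apply stress factor: 2118.675 × 1.1 = 2330.5425 kcal/day.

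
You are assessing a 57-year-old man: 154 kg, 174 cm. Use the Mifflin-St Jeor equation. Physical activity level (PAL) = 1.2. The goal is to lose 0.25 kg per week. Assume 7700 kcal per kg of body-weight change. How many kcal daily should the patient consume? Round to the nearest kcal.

Mifflin-St Jeor (male): BMR = 10(154) + 6.25(174) − 5(57) + 5 = 1540 + 1087.5 − 285 + 5 = 2347.5 kcal/day.
TEE = 2347.5 × 1.2 = 2817 kcal/day.
Required daily deficit = 0.25 × 7700 ÷ 7 = 275 kcal/day.
Target intake = 2817 − 275 = 2542 kcal/day.

2542 kcal daily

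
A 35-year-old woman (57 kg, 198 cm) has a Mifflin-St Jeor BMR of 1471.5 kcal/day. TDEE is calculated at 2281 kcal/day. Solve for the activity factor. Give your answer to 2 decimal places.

1.55

Activity factor = TEE ÷ BMR = 2281 ÷ 1471.5 = 1.55.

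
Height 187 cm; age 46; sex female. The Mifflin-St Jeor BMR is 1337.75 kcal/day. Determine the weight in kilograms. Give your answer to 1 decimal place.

1337.75 = 10·W + 6.25(187) − 5(46) − 161
10·W = 1337.75 − 777.75 = 560, so W = 56 kg.

56.0 kg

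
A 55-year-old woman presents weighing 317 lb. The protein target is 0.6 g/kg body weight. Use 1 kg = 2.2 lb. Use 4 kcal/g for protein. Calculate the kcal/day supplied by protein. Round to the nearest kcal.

346 kcal/day

Weight in kg = 317 ÷ 2.2 = 144.0909 kg.
Protein = 0.6 g/kg × 144.0909 kg = 86.4545 g/day.
Protein energy = 86.4545 g × 4 kcal/g = 345.8182 kcal/day.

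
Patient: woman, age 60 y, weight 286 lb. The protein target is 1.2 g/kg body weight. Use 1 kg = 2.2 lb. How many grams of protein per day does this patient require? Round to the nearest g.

Weight in kg = 286 ÷ 2.2 = 130 kg.
Protein = 1.2 g/kg × 130 kg = 156 g/day.

156 g/day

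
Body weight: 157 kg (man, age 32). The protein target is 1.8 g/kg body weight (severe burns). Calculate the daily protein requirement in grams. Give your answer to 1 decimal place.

Protein = 1.8 g/kg × 157 kg = 282.6 g/day.

282.6 g/day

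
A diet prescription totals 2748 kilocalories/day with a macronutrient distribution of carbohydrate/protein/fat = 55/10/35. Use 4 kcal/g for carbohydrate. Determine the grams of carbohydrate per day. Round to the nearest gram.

378 g/day

Carbohydrate energy = 55% × 2748 = 1511.4 kcal.
At 4 kcal/g: 1511.4 ÷ 4 = 377.85 g.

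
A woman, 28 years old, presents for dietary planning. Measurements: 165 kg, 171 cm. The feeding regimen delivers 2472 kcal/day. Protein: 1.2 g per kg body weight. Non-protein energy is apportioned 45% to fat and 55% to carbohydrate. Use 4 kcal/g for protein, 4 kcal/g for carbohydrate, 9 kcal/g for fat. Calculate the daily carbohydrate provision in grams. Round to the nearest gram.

Protein = 1.2 × 165 = 198 g → 198 × 4 = 792 kcal.
Non-protein calories = 2472 − 792 = 1680 kcal.
Fat: 45% × 1680 = 756 kcal; carbohydrate: 924 kcal.
Carbohydrate: 924 kcal ÷ 4 kcal/g = 231 g.

231 g/day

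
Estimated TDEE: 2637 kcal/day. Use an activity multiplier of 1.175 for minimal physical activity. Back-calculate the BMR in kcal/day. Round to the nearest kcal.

BMR = TEE ÷ activity factor = 2637 ÷ 1.175 = 2244.2553 kcal/day.

2244 kcal/day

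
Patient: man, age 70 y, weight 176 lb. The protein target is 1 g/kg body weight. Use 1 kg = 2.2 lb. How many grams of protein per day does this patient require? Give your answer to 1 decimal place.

Weight in kg = 176 ÷ 2.2 = 80 kg.
Protein = 1 g/kg × 80 kg = 80 g/day.

80.0 g/day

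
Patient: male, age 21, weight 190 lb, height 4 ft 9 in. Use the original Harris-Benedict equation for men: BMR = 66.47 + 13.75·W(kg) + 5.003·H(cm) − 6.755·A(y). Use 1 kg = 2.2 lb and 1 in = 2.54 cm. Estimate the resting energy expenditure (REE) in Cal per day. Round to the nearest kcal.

Convert to metric: weight = 190 ÷ 2.2 = 86.3636 kg; height = (4×12 + 9) × 2.54 = 57 × 2.54 = 144.78 cm.
Harris-Benedict: BMR = 66.47 + 13.75(86.3636) + 5.003(144.78) − 6.755(21) = 1836.4493 kcal/day.

1836 Cal per day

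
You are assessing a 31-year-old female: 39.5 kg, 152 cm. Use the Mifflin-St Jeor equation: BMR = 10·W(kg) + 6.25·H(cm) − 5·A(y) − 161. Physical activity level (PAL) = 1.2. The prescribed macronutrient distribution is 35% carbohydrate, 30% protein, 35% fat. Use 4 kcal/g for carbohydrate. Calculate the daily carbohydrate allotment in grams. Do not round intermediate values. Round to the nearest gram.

108 g/day

Mifflin-St Jeor (female): BMR = 10(39.5) + 6.25(152) − 5(31) − 161 = 395 + 950 − 155 − 161 = 1029 kcal/day.
TEE = 1029 × 1.2 = 1234.8 kcal/day.
Carbohydrate energy = 35% × 1234.8 = 432.18 kcal.
Carbohydrate = 432.18 ÷ 4 kcal/g = 108.045 g.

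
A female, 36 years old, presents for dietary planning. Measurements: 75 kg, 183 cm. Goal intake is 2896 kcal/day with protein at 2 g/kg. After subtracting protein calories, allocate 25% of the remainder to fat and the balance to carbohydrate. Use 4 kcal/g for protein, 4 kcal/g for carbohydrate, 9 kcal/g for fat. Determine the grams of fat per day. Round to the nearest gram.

64 g/day

Protein = 2 × 75 = 150 g → 150 × 4 = 600 kcal.
Non-protein calories = 2896 − 600 = 2296 kcal.
Fat: 25% × 2296 = 574 kcal; carbohydrate: 1722 kcal.
Fat: 574 kcal ÷ 9 kcal/g = 63.7778 g.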